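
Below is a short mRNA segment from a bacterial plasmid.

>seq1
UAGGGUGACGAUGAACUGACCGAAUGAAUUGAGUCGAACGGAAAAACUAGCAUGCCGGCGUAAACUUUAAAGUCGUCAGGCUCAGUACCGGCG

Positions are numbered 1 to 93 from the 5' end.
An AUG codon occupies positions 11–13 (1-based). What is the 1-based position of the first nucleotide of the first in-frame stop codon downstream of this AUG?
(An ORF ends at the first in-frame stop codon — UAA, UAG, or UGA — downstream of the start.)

17

Codons from position 11: AUG (11–13), AAC (14–16), UGA (17–19).
UGA is a stop codon; it begins at position 17.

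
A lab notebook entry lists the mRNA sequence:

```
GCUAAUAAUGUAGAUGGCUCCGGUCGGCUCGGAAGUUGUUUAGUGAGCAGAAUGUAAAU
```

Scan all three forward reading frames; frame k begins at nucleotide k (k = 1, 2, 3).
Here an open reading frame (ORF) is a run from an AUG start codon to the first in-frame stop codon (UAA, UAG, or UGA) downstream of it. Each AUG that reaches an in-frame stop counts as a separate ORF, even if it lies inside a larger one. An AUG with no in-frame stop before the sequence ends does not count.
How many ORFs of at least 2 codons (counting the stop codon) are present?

Frame 1: GCU AAU AAU GUA GAU GGC UCC GGU CGG CUC GGA AGU UGU UUA GUG AGC AGA AUG UAA — AUG at 52, stop UAA at 55 → 6 nt.
Frame 2: CUA AUA AUG UAG AUG GCU CCG GUC GGC UCG GAA GUU GUU UAG UGA GCA GAA UGU AAA — AUG at 8, stop UAG at 11 → 6 nt; AUG at 14, stop UAG at 41 → 30 nt.
Frame 3: UAA UAA UGU AGA UGG CUC CGG UCG GCU CGG AAG UUG UUU AGU GAG CAG AAU GUA AAU — no AUG→stop ORF.
ORFs ≥ 2 codons: frame 1 52–57 (2 codons), frame 2 8–13 (2 codons), frame 2 14–43 (10 codons). Count = 3.

3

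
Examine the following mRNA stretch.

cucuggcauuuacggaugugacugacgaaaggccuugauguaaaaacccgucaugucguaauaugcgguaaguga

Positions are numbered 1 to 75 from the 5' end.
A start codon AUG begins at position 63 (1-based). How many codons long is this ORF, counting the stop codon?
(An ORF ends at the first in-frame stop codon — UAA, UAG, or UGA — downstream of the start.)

3

Codons from position 63: AUG (63–65), CGG (66–68), UAA (69–71).
UAA is the first in-frame stop; that's 3 codons including the stop.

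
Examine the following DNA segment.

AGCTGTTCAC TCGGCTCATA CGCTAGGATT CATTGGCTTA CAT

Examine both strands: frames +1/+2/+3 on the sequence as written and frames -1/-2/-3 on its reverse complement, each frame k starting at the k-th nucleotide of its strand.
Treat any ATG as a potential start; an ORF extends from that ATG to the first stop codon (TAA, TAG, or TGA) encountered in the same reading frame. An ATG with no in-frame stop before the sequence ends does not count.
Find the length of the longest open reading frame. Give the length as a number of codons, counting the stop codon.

6

Reverse complement (5'→3'): ATGTAAGCCAATGAATCCTAGCGTATGAGCCGAGTGAACAGCT
Frame +1: AGC TGT TCA CTC GGC TCA TAC GCT AGG ATT CAT TGG CTT ACA — no ATG→stop ORF.
Frame +2: GCT GTT CAC TCG GCT CAT ACG CTA GGA TTC ATT GGC TTA CAT — no ATG→stop ORF.
Frame +3: CTG TTC ACT CGG CTC ATA CGC TAG GAT TCA TTG GCT TAC — no ATG→stop ORF.
Frame -1: ATG TAA GCC AAT GAA TCC TAG CGT ATG AGC CGA GTG AAC AGC — ATG at 1, stop TAA at 4 → 6 nt.
Frame -2: TGT AAG CCA ATG AAT CCT AGC GTA TGA GCC GAG TGA ACA GCT — ATG at 11, stop TGA at 26 → 18 nt.
Frame -3: GTA AGC CAA TGA ATC CTA GCG TAT GAG CCG AGT GAA CAG — no ATG→stop ORF.
Longest: frame -2, positions 11–28, 18 nt = 6 codons = 5 aa. → 6 codons.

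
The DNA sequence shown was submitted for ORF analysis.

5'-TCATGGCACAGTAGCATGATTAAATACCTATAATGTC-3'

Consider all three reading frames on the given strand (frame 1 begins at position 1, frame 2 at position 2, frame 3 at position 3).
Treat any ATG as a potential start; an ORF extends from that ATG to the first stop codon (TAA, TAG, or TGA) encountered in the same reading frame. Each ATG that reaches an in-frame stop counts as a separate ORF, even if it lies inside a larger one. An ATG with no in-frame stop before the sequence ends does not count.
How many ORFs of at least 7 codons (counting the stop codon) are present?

0

Frame 1: TCA TGG CAC AGT AGC ATG ATT AAA TAC CTA TAA TGT — ATG at 16, stop TAA at 31 → 18 nt.
Frame 2: CAT GGC ACA GTA GCA TGA TTA AAT ACC TAT AAT GTC — no ATG→stop ORF.
Frame 3: ATG GCA CAG TAG CAT GAT TAA ATA CCT ATA ATG — ATG at 3, stop TAG at 12 → 12 nt.
No ORF reaches 7 codons. Count = 0.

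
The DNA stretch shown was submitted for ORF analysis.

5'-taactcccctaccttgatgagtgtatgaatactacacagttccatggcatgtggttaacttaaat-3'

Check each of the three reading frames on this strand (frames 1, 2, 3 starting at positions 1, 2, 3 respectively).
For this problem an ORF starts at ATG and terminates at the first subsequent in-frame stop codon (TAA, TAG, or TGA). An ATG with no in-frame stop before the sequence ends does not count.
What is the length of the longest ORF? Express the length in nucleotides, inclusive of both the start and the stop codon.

39

Frame 1: TAA CTC CCC TAC CTT GAT GAG TGT ATG AAT ACT ACA CAG TTC CAT GGC ATG TGG TTA ACT TAA — ATG at 25, stop TAA at 61 → 39 nt; ATG at 49, stop TAA at 61 → 15 nt.
Frame 2: AAC TCC CCT ACC TTG ATG AGT GTA TGA ATA CTA CAC AGT TCC ATG GCA TGT GGT TAA CTT AAA — ATG at 17, stop TGA at 26 → 12 nt; ATG at 44, stop TAA at 56 → 15 nt.
Frame 3: ACT CCC CTA CCT TGA TGA GTG TAT GAA TAC TAC ACA GTT CCA TGG CAT GTG GTT AAC TTA AAT — no ATG→stop ORF.
Longest: frame 1, positions 25–63, 39 nt = 13 codons = 12 aa. → 39 nucleotides.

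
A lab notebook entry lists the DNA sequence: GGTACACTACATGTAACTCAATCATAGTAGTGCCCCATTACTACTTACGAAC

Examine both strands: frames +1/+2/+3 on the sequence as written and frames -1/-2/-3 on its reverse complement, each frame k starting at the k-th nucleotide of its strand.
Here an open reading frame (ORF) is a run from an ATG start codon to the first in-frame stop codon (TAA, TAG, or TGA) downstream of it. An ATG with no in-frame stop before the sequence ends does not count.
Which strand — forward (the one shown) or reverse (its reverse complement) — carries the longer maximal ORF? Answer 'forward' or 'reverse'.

reverse

Reverse complement (5'→3'): GTTCGTAAGTAGTAATGGGGCACTACTATGATTGAGTTACATGTAGTGTACC
Frame +1: GGT ACA CTA CAT GTA ACT CAA TCA TAG TAG TGC CCC ATT ACT ACT TAC GAA — no ATG→stop ORF.
Frame +2: GTA CAC TAC ATG TAA CTC AAT CAT AGT AGT GCC CCA TTA CTA CTT ACG AAC — ATG at 11, stop TAA at 14 → 6 nt.
Frame +3: TAC ACT ACA TGT AAC TCA ATC ATA GTA GTG CCC CAT TAC TAC TTA CGA — no ATG→stop ORF.
Frame -1: GTT CGT AAG TAG TAA TGG GGC ACT ACT ATG ATT GAG TTA CAT GTA GTG TAC — no ATG→stop ORF.
Frame -2: TTC GTA AGT AGT AAT GGG GCA CTA CTA TGA TTG AGT TAC ATG TAG TGT ACC — ATG at 41, stop TAG at 44 → 6 nt.
Frame -3: TCG TAA GTA GTA ATG GGG CAC TAC TAT GAT TGA GTT ACA TGT AGT GTA — ATG at 15, stop TGA at 33 → 21 nt.
Forward-strand max 6 nt; reverse-strand max 21 nt. The reverse strand has the longer ORF.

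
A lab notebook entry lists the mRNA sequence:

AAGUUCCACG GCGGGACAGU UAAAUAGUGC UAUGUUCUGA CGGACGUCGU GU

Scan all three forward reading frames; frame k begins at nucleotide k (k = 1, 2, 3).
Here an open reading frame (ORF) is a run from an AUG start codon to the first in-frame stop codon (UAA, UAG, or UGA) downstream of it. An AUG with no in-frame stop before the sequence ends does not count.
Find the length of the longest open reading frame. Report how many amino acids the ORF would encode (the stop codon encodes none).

2

Frame 1: AAG UUC CAC GGC GGG ACA GUU AAA UAG UGC UAU GUU CUG ACG GAC GUC GUG — no AUG→stop ORF.
Frame 2: AGU UCC ACG GCG GGA CAG UUA AAU AGU GCU AUG UUC UGA CGG ACG UCG UGU — AUG at 32, stop UGA at 38 → 9 nt.
Frame 3: GUU CCA CGG CGG GAC AGU UAA AUA GUG CUA UGU UCU GAC GGA CGU CGU — no AUG→stop ORF.
Longest: frame 2, positions 32–40, 9 nt = 3 codons = 2 aa. → 2 amino acids.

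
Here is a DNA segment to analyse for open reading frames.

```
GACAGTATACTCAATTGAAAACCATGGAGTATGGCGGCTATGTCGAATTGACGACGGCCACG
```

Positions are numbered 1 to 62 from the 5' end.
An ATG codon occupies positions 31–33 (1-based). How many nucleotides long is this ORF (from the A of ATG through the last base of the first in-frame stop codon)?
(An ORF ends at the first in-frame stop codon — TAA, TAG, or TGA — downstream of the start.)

21

Codons from position 31: ATG (31–33), GCG (34–36), GCT (37–39), ATG (40–42), TCG (43–45), AAT (46–48), TGA (49–51).
TGA is the first in-frame stop; ORF spans 31–51, 21 nucleotides.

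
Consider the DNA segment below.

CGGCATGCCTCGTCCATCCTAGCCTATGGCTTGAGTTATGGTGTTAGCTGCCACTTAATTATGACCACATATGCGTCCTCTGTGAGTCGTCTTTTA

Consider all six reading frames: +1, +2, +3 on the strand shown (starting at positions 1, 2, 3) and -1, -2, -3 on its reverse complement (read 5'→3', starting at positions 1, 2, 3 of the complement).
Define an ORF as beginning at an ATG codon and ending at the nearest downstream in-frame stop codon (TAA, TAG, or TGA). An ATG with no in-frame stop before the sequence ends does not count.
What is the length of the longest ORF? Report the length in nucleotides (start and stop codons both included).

21

Reverse complement (5'→3'): TAAAAGACGACTCACAGAGGACGCATATGTGGTCATAATTAAGTGGCAGCTAACACCATAACTCAAGCCATAGGCTAGGATGGACGAGGCATGCCG
Frame +1: CGG CAT GCC TCG TCC ATC CTA GCC TAT GGC TTG AGT TAT GGT GTT AGC TGC CAC TTA ATT ATG ACC ACA TAT GCG TCC TCT GTG AGT CGT CTT TTA — no ATG→stop ORF.
Frame +2: GGC ATG CCT CGT CCA TCC TAG CCT ATG GCT TGA GTT ATG GTG TTA GCT GCC ACT TAA TTA TGA CCA CAT ATG CGT CCT CTG TGA GTC GTC TTT — ATG at 5, stop TAG at 20 → 18 nt; ATG at 26, stop TGA at 32 → 9 nt; ATG at 38, stop TAA at 56 → 21 nt; ATG at 71, stop TGA at 83 → 15 nt.
Frame +3: GCA TGC CTC GTC CAT CCT AGC CTA TGG CTT GAG TTA TGG TGT TAG CTG CCA CTT AAT TAT GAC CAC ATA TGC GTC CTC TGT GAG TCG TCT TTT — no ATG→stop ORF.
Frame -1: TAA AAG ACG ACT CAC AGA GGA CGC ATA TGT GGT CAT AAT TAA GTG GCA GCT AAC ACC ATA ACT CAA GCC ATA GGC TAG GAT GGA CGA GGC ATG CCG — no ATG→stop ORF.
Frame -2: AAA AGA CGA CTC ACA GAG GAC GCA TAT GTG GTC ATA ATT AAG TGG CAG CTA ACA CCA TAA CTC AAG CCA TAG GCT AGG ATG GAC GAG GCA TGC — no ATG→stop ORF.
Frame -3: AAA GAC GAC TCA CAG AGG ACG CAT ATG TGG TCA TAA TTA AGT GGC AGC TAA CAC CAT AAC TCA AGC CAT AGG CTA GGA TGG ACG AGG CAT GCC — ATG at 27, stop TAA at 36 → 12 nt.
Longest: frame +2, positions 38–58, 21 nt = 7 codons = 6 aa. → 21 nucleotides.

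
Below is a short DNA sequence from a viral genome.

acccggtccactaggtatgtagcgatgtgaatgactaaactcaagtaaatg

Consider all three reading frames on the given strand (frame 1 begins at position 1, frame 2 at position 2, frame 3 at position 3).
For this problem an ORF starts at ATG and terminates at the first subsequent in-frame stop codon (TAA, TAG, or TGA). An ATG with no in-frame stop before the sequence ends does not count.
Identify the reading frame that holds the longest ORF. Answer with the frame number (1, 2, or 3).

Frame 1: ACC CGG TCC ACT AGG TAT GTA GCG ATG TGA ATG ACT AAA CTC AAG TAA ATG — ATG at 25, stop TGA at 28 → 6 nt; ATG at 31, stop TAA at 46 → 18 nt.
Frame 2: CCC GGT CCA CTA GGT ATG TAG CGA TGT GAA TGA CTA AAC TCA AGT AAA — ATG at 17, stop TAG at 20 → 6 nt.
Frame 3: CCG GTC CAC TAG GTA TGT AGC GAT GTG AAT GAC TAA ACT CAA GTA AAT — no ATG→stop ORF.
Longest ORF is 18 nt in frame 1 (positions 31–48).

1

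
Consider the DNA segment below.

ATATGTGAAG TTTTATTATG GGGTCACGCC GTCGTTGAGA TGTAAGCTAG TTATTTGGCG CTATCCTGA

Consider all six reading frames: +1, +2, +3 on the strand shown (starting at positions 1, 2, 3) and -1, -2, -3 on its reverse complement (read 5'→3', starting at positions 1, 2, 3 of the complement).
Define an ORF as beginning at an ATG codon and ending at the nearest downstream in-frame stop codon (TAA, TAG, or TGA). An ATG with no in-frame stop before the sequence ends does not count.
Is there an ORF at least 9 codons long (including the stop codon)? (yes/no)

no

Reverse complement (5'→3'): TCAGGATAGCGCCAAATAACTAGCTTACATCTCAACGACGGCGTGACCCCATAATAAAACTTCACATAT
Frame +1: ATA TGT GAA GTT TTA TTA TGG GGT CAC GCC GTC GTT GAG ATG TAA GCT AGT TAT TTG GCG CTA TCC TGA — ATG at 40, stop TAA at 43 → 6 nt.
Frame +2: TAT GTG AAG TTT TAT TAT GGG GTC ACG CCG TCG TTG AGA TGT AAG CTA GTT ATT TGG CGC TAT CCT — no ATG→stop ORF.
Frame +3: ATG TGA AGT TTT ATT ATG GGG TCA CGC CGT CGT TGA GAT GTA AGC TAG TTA TTT GGC GCT ATC CTG — ATG at 3, stop TGA at 6 → 6 nt; ATG at 18, stop TGA at 36 → 21 nt.
Frame -1: TCA GGA TAG CGC CAA ATA ACT AGC TTA CAT CTC AAC GAC GGC GTG ACC CCA TAA TAA AAC TTC ACA TAT — no ATG→stop ORF.
Frame -2: CAG GAT AGC GCC AAA TAA CTA GCT TAC ATC TCA ACG ACG GCG TGA CCC CAT AAT AAA ACT TCA CAT — no ATG→stop ORF.
Frame -3: AGG ATA GCG CCA AAT AAC TAG CTT ACA TCT CAA CGA CGG CGT GAC CCC ATA ATA AAA CTT CAC ATA — no ATG→stop ORF.
Largest ORF found is 7 codons < 9, so no.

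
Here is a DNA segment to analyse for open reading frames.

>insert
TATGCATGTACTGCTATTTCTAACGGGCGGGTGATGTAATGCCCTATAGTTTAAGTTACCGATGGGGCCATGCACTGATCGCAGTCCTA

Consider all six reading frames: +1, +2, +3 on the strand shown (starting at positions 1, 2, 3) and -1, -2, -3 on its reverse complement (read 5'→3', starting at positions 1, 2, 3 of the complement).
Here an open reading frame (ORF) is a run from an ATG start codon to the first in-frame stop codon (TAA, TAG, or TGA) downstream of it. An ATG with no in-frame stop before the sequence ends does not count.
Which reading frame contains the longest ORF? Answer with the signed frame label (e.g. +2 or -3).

+2

Reverse complement (5'→3'): TAGGACTGCGATCAGTGCATGGCCCCATCGGTAACTTAAACTATAGGGCATTACATCACCCGCCCGTTAGAAATAGCAGTACATGCATA
Frame +1: TAT GCA TGT ACT GCT ATT TCT AAC GGG CGG GTG ATG TAA TGC CCT ATA GTT TAA GTT ACC GAT GGG GCC ATG CAC TGA TCG CAG TCC — ATG at 34, stop TAA at 37 → 6 nt; ATG at 70, stop TGA at 76 → 9 nt.
Frame +2: ATG CAT GTA CTG CTA TTT CTA ACG GGC GGG TGA TGT AAT GCC CTA TAG TTT AAG TTA CCG ATG GGG CCA TGC ACT GAT CGC AGT CCT — ATG at 2, stop TGA at 32 → 33 nt.
Frame +3: TGC ATG TAC TGC TAT TTC TAA CGG GCG GGT GAT GTA ATG CCC TAT AGT TTA AGT TAC CGA TGG GGC CAT GCA CTG ATC GCA GTC CTA — ATG at 6, stop TAA at 21 → 18 nt.
Frame -1: TAG GAC TGC GAT CAG TGC ATG GCC CCA TCG GTA ACT TAA ACT ATA GGG CAT TAC ATC ACC CGC CCG TTA GAA ATA GCA GTA CAT GCA — ATG at 19, stop TAA at 37 → 21 nt.
Frame -2: AGG ACT GCG ATC AGT GCA TGG CCC CAT CGG TAA CTT AAA CTA TAG GGC ATT ACA TCA CCC GCC CGT TAG AAA TAG CAG TAC ATG CAT — no ATG→stop ORF.
Frame -3: GGA CTG CGA TCA GTG CAT GGC CCC ATC GGT AAC TTA AAC TAT AGG GCA TTA CAT CAC CCG CCC GTT AGA AAT AGC AGT ACA TGC ATA — no ATG→stop ORF.
Longest ORF is 33 nt in frame +2 (positions 2–34).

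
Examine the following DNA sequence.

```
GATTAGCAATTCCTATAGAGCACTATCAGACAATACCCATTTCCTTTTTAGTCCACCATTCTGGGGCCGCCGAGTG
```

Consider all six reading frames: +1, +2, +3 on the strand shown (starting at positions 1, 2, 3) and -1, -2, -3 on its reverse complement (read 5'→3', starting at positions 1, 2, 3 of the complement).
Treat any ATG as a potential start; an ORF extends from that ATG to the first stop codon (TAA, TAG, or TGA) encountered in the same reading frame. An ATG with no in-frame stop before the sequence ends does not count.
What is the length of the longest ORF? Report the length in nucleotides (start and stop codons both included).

Reverse complement (5'→3'): CACTCGGCGGCCCCAGAATGGTGGACTAAAAAGGAAATGGGTATTGTCTGATAGTGCTCTATAGGAATTGCTAATC
Frame +1: GAT TAG CAA TTC CTA TAG AGC ACT ATC AGA CAA TAC CCA TTT CCT TTT TAG TCC ACC ATT CTG GGG CCG CCG AGT — no ATG→stop ORF.
Frame +2: ATT AGC AAT TCC TAT AGA GCA CTA TCA GAC AAT ACC CAT TTC CTT TTT AGT CCA CCA TTC TGG GGC CGC CGA GTG — no ATG→stop ORF.
Frame +3: TTA GCA ATT CCT ATA GAG CAC TAT CAG ACA ATA CCC ATT TCC TTT TTA GTC CAC CAT TCT GGG GCC GCC GAG — no ATG→stop ORF.
Frame -1: CAC TCG GCG GCC CCA GAA TGG TGG ACT AAA AAG GAA ATG GGT ATT GTC TGA TAG TGC TCT ATA GGA ATT GCT AAT — ATG at 37, stop TGA at 49 → 15 nt.
Frame -2: ACT CGG CGG CCC CAG AAT GGT GGA CTA AAA AGG AAA TGG GTA TTG TCT GAT AGT GCT CTA TAG GAA TTG CTA ATC — no ATG→stop ORF.
Frame -3: CTC GGC GGC CCC AGA ATG GTG GAC TAA AAA GGA AAT GGG TAT TGT CTG ATA GTG CTC TAT AGG AAT TGC TAA — ATG at 18, stop TAA at 27 → 12 nt.
Longest: frame -1, positions 37–51, 15 nt = 5 codons = 4 aa. → 15 nucleotides.

15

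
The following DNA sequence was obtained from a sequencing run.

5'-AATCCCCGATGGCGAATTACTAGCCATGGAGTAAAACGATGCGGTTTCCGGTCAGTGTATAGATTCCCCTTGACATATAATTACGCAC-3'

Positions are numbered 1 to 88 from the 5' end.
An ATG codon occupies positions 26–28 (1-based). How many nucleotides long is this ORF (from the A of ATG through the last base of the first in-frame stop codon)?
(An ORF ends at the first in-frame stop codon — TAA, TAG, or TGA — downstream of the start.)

Codons from position 26: ATG (26–28), GAG (29–31), TAA (32–34).
TAA is the first in-frame stop; ORF spans 26–34, 9 nucleotides.

9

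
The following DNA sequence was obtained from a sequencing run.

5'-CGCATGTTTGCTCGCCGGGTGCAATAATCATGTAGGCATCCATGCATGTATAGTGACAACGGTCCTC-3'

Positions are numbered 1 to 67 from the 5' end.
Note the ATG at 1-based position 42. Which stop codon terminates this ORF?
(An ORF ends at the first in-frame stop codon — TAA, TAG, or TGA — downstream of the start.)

TAG

Codons from position 42: ATG (42–44), CAT (45–47), GTA (48–50), TAG (51–53).
The first in-frame stop codon is TAG.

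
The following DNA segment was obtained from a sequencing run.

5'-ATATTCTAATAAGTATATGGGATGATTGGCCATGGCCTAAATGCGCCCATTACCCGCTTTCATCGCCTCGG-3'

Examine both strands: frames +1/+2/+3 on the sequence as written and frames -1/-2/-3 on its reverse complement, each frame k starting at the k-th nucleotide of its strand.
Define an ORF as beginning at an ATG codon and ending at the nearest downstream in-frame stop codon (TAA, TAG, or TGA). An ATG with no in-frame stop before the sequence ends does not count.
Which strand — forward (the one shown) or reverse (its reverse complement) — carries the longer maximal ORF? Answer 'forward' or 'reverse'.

reverse

Reverse complement (5'→3'): CCGAGGCGATGAAAGCGGGTAATGGGCGCATTTAGGCCATGGCCAATCATCCCATATACTTATTAGAATAT
Frame +1: ATA TTC TAA TAA GTA TAT GGG ATG ATT GGC CAT GGC CTA AAT GCG CCC ATT ACC CGC TTT CAT CGC CTC — no ATG→stop ORF.
Frame +2: TAT TCT AAT AAG TAT ATG GGA TGA TTG GCC ATG GCC TAA ATG CGC CCA TTA CCC GCT TTC ATC GCC TCG — ATG at 17, stop TGA at 23 → 9 nt; ATG at 32, stop TAA at 38 → 9 nt.
Frame +3: ATT CTA ATA AGT ATA TGG GAT GAT TGG CCA TGG CCT AAA TGC GCC CAT TAC CCG CTT TCA TCG CCT CGG — no ATG→stop ORF.
Frame -1: CCG AGG CGA TGA AAG CGG GTA ATG GGC GCA TTT AGG CCA TGG CCA ATC ATC CCA TAT ACT TAT TAG AAT — ATG at 22, stop TAG at 64 → 45 nt.
Frame -2: CGA GGC GAT GAA AGC GGG TAA TGG GCG CAT TTA GGC CAT GGC CAA TCA TCC CAT ATA CTT ATT AGA ATA — no ATG→stop ORF.
Frame -3: GAG GCG ATG AAA GCG GGT AAT GGG CGC ATT TAG GCC ATG GCC AAT CAT CCC ATA TAC TTA TTA GAA TAT — ATG at 9, stop TAG at 33 → 27 nt.
Forward-strand max 9 nt; reverse-strand max 45 nt. The reverse strand has the longer ORF.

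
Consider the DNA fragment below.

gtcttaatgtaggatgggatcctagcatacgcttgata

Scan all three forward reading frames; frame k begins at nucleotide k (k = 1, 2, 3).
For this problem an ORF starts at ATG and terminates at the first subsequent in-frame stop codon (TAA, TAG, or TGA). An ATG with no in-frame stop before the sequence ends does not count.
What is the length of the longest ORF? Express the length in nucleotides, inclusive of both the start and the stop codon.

12

Frame 1: GTC TTA ATG TAG GAT GGG ATC CTA GCA TAC GCT TGA — ATG at 7, stop TAG at 10 → 6 nt.
Frame 2: TCT TAA TGT AGG ATG GGA TCC TAG CAT ACG CTT GAT — ATG at 14, stop TAG at 23 → 12 nt.
Frame 3: CTT AAT GTA GGA TGG GAT CCT AGC ATA CGC TTG ATA — no ATG→stop ORF.
Longest: frame 2, positions 14–25, 12 nt = 4 codons = 3 aa. → 12 nucleotides.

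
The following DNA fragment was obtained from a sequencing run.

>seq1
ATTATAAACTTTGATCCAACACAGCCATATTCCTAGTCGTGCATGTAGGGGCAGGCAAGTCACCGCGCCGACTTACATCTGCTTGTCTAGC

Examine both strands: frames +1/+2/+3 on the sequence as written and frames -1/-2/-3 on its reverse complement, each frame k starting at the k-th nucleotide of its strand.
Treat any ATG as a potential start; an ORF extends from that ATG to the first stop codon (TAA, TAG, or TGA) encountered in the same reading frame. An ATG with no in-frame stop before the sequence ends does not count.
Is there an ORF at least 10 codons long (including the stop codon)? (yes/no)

no

Reverse complement (5'→3'): GCTAGACAAGCAGATGTAAGTCGGCGCGGTGACTTGCCTGCCCCTACATGCACGACTAGGAATATGGCTGTGTTGGATCAAAGTTTATAAT
Frame +1: ATT ATA AAC TTT GAT CCA ACA CAG CCA TAT TCC TAG TCG TGC ATG TAG GGG CAG GCA AGT CAC CGC GCC GAC TTA CAT CTG CTT GTC TAG — ATG at 43, stop TAG at 46 → 6 nt.
Frame +2: TTA TAA ACT TTG ATC CAA CAC AGC CAT ATT CCT AGT CGT GCA TGT AGG GGC AGG CAA GTC ACC GCG CCG ACT TAC ATC TGC TTG TCT AGC — no ATG→stop ORF.
Frame +3: TAT AAA CTT TGA TCC AAC ACA GCC ATA TTC CTA GTC GTG CAT GTA GGG GCA GGC AAG TCA CCG CGC CGA CTT ACA TCT GCT TGT CTA — no ATG→stop ORF.
Frame -1: GCT AGA CAA GCA GAT GTA AGT CGG CGC GGT GAC TTG CCT GCC CCT ACA TGC ACG ACT AGG AAT ATG GCT GTG TTG GAT CAA AGT TTA TAA — ATG at 64, stop TAA at 88 → 27 nt.
Frame -2: CTA GAC AAG CAG ATG TAA GTC GGC GCG GTG ACT TGC CTG CCC CTA CAT GCA CGA CTA GGA ATA TGG CTG TGT TGG ATC AAA GTT TAT AAT — ATG at 14, stop TAA at 17 → 6 nt.
Frame -3: TAG ACA AGC AGA TGT AAG TCG GCG CGG TGA CTT GCC TGC CCC TAC ATG CAC GAC TAG GAA TAT GGC TGT GTT GGA TCA AAG TTT ATA — ATG at 48, stop TAG at 57 → 12 nt.
Largest ORF found is 9 codons < 10, so no.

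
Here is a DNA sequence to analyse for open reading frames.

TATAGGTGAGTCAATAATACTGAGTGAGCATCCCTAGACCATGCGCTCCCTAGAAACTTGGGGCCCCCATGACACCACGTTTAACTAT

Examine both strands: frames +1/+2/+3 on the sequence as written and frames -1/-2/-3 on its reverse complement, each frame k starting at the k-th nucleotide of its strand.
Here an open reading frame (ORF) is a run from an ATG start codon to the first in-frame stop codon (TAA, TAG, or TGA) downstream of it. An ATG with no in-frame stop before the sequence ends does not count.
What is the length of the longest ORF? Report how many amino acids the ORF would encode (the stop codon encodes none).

6

Reverse complement (5'→3'): ATAGTTAAACGTGGTGTCATGGGGGCCCCAAGTTTCTAGGGAGCGCATGGTCTAGGGATGCTCACTCAGTATTATTGACTCACCTATA
Frame +1: TAT AGG TGA GTC AAT AAT ACT GAG TGA GCA TCC CTA GAC CAT GCG CTC CCT AGA AAC TTG GGG CCC CCA TGA CAC CAC GTT TAA CTA — no ATG→stop ORF.
Frame +2: ATA GGT GAG TCA ATA ATA CTG AGT GAG CAT CCC TAG ACC ATG CGC TCC CTA GAA ACT TGG GGC CCC CAT GAC ACC ACG TTT AAC TAT — no ATG→stop ORF.
Frame +3: TAG GTG AGT CAA TAA TAC TGA GTG AGC ATC CCT AGA CCA TGC GCT CCC TAG AAA CTT GGG GCC CCC ATG ACA CCA CGT TTA ACT — no ATG→stop ORF.
Frame -1: ATA GTT AAA CGT GGT GTC ATG GGG GCC CCA AGT TTC TAG GGA GCG CAT GGT CTA GGG ATG CTC ACT CAG TAT TAT TGA CTC ACC TAT — ATG at 19, stop TAG at 37 → 21 nt; ATG at 58, stop TGA at 76 → 21 nt.
Frame -2: TAG TTA AAC GTG GTG TCA TGG GGG CCC CAA GTT TCT AGG GAG CGC ATG GTC TAG GGA TGC TCA CTC AGT ATT ATT GAC TCA CCT ATA — ATG at 47, stop TAG at 53 → 9 nt.
Frame -3: AGT TAA ACG TGG TGT CAT GGG GGC CCC AAG TTT CTA GGG AGC GCA TGG TCT AGG GAT GCT CAC TCA GTA TTA TTG ACT CAC CTA — no ATG→stop ORF.
Longest: frame -1, positions 19–39, 21 nt = 7 codons = 6 aa. → 6 amino acids.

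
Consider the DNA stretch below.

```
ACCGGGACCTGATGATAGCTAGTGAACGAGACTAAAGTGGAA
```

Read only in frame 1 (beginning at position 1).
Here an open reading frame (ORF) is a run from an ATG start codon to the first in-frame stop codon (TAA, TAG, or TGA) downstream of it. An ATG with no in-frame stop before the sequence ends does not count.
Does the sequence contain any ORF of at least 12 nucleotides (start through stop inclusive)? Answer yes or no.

Frame 1: ACC GGG ACC TGA TGA TAG CTA GTG AAC GAG ACT AAA GTG GAA — no ATG→stop ORF.
Largest ORF found is 0 nucleotides < 12, so no.

no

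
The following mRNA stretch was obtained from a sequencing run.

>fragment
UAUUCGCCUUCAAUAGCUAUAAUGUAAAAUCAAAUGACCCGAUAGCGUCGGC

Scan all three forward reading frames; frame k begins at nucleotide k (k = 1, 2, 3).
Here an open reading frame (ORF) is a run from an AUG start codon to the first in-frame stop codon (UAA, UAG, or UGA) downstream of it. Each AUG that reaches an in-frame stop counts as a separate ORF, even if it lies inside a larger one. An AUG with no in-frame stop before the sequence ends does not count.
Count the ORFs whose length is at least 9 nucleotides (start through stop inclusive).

Frame 1: UAU UCG CCU UCA AUA GCU AUA AUG UAA AAU CAA AUG ACC CGA UAG CGU CGG — AUG at 22, stop UAA at 25 → 6 nt; AUG at 34, stop UAG at 43 → 12 nt.
Frame 2: AUU CGC CUU CAA UAG CUA UAA UGU AAA AUC AAA UGA CCC GAU AGC GUC GGC — no AUG→stop ORF.
Frame 3: UUC GCC UUC AAU AGC UAU AAU GUA AAA UCA AAU GAC CCG AUA GCG UCG — no AUG→stop ORF.
ORFs ≥ 9 nucleotides: frame 1 34–45 (12 nucleotides). Count = 1.

1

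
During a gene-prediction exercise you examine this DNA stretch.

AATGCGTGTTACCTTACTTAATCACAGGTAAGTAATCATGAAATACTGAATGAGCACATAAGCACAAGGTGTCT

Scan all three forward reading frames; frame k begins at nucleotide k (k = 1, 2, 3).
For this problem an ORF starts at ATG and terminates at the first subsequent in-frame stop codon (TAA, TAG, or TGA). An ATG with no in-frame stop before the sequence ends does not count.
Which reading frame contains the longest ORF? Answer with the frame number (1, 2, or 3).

Frame 1: AAT GCG TGT TAC CTT ACT TAA TCA CAG GTA AGT AAT CAT GAA ATA CTG AAT GAG CAC ATA AGC ACA AGG TGT — no ATG→stop ORF.
Frame 2: ATG CGT GTT ACC TTA CTT AAT CAC AGG TAA GTA ATC ATG AAA TAC TGA ATG AGC ACA TAA GCA CAA GGT GTC — ATG at 2, stop TAA at 29 → 30 nt; ATG at 38, stop TGA at 47 → 12 nt; ATG at 50, stop TAA at 59 → 12 nt.
Frame 3: TGC GTG TTA CCT TAC TTA ATC ACA GGT AAG TAA TCA TGA AAT ACT GAA TGA GCA CAT AAG CAC AAG GTG TCT — no ATG→stop ORF.
Longest ORF is 30 nt in frame 2 (positions 2–31).

2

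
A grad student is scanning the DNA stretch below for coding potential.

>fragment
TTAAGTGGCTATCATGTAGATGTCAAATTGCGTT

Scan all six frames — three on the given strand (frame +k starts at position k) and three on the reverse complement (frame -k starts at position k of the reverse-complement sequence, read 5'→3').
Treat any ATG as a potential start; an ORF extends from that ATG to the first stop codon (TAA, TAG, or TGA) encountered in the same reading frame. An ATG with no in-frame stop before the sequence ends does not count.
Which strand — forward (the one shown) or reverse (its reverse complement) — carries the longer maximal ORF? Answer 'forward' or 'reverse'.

Reverse complement (5'→3'): AACGCAATTTGACATCTACATGATAGCCACTTAA
Frame +1: TTA AGT GGC TAT CAT GTA GAT GTC AAA TTG CGT — no ATG→stop ORF.
Frame +2: TAA GTG GCT ATC ATG TAG ATG TCA AAT TGC GTT — ATG at 14, stop TAG at 17 → 6 nt.
Frame +3: AAG TGG CTA TCA TGT AGA TGT CAA ATT GCG — no ATG→stop ORF.
Frame -1: AAC GCA ATT TGA CAT CTA CAT GAT AGC CAC TTA — no ATG→stop ORF.
Frame -2: ACG CAA TTT GAC ATC TAC ATG ATA GCC ACT TAA — ATG at 20, stop TAA at 32 → 15 nt.
Frame -3: CGC AAT TTG ACA TCT ACA TGA TAG CCA CTT — no ATG→stop ORF.
Forward-strand max 6 nt; reverse-strand max 15 nt. The reverse strand has the longer ORF.

reverse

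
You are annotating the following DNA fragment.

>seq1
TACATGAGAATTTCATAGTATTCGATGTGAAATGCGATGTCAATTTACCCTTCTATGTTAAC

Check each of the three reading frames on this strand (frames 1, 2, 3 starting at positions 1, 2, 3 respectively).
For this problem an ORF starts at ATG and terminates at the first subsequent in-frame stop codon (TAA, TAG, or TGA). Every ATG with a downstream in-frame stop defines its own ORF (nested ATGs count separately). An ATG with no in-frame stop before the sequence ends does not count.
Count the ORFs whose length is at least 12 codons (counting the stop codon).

Frame 1: TAC ATG AGA ATT TCA TAG TAT TCG ATG TGA AAT GCG ATG TCA ATT TAC CCT TCT ATG TTA — ATG at 4, stop TAG at 16 → 15 nt; ATG at 25, stop TGA at 28 → 6 nt.
Frame 2: ACA TGA GAA TTT CAT AGT ATT CGA TGT GAA ATG CGA TGT CAA TTT ACC CTT CTA TGT TAA — ATG at 32, stop TAA at 59 → 30 nt.
Frame 3: CAT GAG AAT TTC ATA GTA TTC GAT GTG AAA TGC GAT GTC AAT TTA CCC TTC TAT GTT AAC — no ATG→stop ORF.
No ORF reaches 12 codons. Count = 0.

0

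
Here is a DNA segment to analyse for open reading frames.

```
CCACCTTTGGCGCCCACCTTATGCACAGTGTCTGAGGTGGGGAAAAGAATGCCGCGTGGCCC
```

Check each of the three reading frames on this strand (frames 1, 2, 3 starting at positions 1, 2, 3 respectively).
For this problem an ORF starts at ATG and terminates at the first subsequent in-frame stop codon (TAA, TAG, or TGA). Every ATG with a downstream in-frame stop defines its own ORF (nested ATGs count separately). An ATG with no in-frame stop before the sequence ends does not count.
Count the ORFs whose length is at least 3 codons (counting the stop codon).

1

Frame 1: CCA CCT TTG GCG CCC ACC TTA TGC ACA GTG TCT GAG GTG GGG AAA AGA ATG CCG CGT GGC — no ATG→stop ORF.
Frame 2: CAC CTT TGG CGC CCA CCT TAT GCA CAG TGT CTG AGG TGG GGA AAA GAA TGC CGC GTG GCC — no ATG→stop ORF.
Frame 3: ACC TTT GGC GCC CAC CTT ATG CAC AGT GTC TGA GGT GGG GAA AAG AAT GCC GCG TGG CCC — ATG at 21, stop TGA at 33 → 15 nt.
ORFs ≥ 3 codons: frame 3 21–35 (5 codons). Count = 1.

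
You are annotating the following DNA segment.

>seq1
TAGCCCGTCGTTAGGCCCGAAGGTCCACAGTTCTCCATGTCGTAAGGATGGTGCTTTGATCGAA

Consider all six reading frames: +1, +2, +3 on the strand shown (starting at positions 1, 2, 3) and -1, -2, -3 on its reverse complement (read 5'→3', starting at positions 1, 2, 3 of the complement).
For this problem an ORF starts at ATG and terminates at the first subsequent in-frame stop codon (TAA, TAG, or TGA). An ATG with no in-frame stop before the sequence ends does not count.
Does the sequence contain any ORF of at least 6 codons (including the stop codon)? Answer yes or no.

no

Reverse complement (5'→3'): TTCGATCAAAGCACCATCCTTACGACATGGAGAACTGTGGACCTTCGGGCCTAACGACGGGCTA
Frame +1: TAG CCC GTC GTT AGG CCC GAA GGT CCA CAG TTC TCC ATG TCG TAA GGA TGG TGC TTT GAT CGA — ATG at 37, stop TAA at 43 → 9 nt.
Frame +2: AGC CCG TCG TTA GGC CCG AAG GTC CAC AGT TCT CCA TGT CGT AAG GAT GGT GCT TTG ATC GAA — no ATG→stop ORF.
Frame +3: GCC CGT CGT TAG GCC CGA AGG TCC ACA GTT CTC CAT GTC GTA AGG ATG GTG CTT TGA TCG — ATG at 48, stop TGA at 57 → 12 nt.
Frame -1: TTC GAT CAA AGC ACC ATC CTT ACG ACA TGG AGA ACT GTG GAC CTT CGG GCC TAA CGA CGG GCT — no ATG→stop ORF.
Frame -2: TCG ATC AAA GCA CCA TCC TTA CGA CAT GGA GAA CTG TGG ACC TTC GGG CCT AAC GAC GGG CTA — no ATG→stop ORF.
Frame -3: CGA TCA AAG CAC CAT CCT TAC GAC ATG GAG AAC TGT GGA CCT TCG GGC CTA ACG ACG GGC — no ATG→stop ORF.
Largest ORF found is 4 codons < 6, so no.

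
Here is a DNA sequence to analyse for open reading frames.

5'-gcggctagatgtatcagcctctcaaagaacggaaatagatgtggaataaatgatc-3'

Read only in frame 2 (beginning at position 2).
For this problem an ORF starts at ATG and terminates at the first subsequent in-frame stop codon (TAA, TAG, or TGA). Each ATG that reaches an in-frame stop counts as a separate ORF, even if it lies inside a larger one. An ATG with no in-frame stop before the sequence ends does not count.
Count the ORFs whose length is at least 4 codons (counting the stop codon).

0

Frame 2: CGG CTA GAT GTA TCA GCC TCT CAA AGA ACG GAA ATA GAT GTG GAA TAA ATG ATC — no ATG→stop ORF.
No ORF reaches 4 codons. Count = 0.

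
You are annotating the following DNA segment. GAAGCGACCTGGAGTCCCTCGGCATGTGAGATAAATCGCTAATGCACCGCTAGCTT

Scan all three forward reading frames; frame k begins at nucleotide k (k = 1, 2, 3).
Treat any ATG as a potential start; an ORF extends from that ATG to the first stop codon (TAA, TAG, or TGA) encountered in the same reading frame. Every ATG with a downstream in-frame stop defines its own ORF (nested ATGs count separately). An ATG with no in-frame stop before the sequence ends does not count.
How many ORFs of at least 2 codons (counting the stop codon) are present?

Frame 1: GAA GCG ACC TGG AGT CCC TCG GCA TGT GAG ATA AAT CGC TAA TGC ACC GCT AGC — no ATG→stop ORF.
Frame 2: AAG CGA CCT GGA GTC CCT CGG CAT GTG AGA TAA ATC GCT AAT GCA CCG CTA GCT — no ATG→stop ORF.
Frame 3: AGC GAC CTG GAG TCC CTC GGC ATG TGA GAT AAA TCG CTA ATG CAC CGC TAG CTT — ATG at 24, stop TGA at 27 → 6 nt; ATG at 42, stop TAG at 51 → 12 nt.
ORFs ≥ 2 codons: frame 3 24–29 (2 codons), frame 3 42–53 (4 codons). Count = 2.

2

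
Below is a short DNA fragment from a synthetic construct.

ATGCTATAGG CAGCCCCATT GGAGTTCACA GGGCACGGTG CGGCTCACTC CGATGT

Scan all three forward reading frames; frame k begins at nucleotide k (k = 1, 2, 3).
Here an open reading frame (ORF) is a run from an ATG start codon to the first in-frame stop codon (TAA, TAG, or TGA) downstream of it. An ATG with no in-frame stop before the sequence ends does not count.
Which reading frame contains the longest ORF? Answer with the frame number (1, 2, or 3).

1

Frame 1: ATG CTA TAG GCA GCC CCA TTG GAG TTC ACA GGG CAC GGT GCG GCT CAC TCC GAT — ATG at 1, stop TAG at 7 → 9 nt.
Frame 2: TGC TAT AGG CAG CCC CAT TGG AGT TCA CAG GGC ACG GTG CGG CTC ACT CCG ATG — no ATG→stop ORF.
Frame 3: GCT ATA GGC AGC CCC ATT GGA GTT CAC AGG GCA CGG TGC GGC TCA CTC CGA TGT — no ATG→stop ORF.
Longest ORF is 9 nt in frame 1 (positions 1–9).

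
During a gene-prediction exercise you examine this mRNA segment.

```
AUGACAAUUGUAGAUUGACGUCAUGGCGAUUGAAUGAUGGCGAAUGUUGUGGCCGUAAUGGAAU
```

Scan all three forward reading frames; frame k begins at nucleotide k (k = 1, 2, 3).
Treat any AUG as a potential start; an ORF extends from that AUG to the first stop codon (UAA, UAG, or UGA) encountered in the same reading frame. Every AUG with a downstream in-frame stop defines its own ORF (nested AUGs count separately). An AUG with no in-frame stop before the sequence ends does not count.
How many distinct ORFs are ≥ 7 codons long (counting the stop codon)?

0

Frame 1: AUG ACA AUU GUA GAU UGA CGU CAU GGC GAU UGA AUG AUG GCG AAU GUU GUG GCC GUA AUG GAA — AUG at 1, stop UGA at 16 → 18 nt.
Frame 2: UGA CAA UUG UAG AUU GAC GUC AUG GCG AUU GAA UGA UGG CGA AUG UUG UGG CCG UAA UGG AAU — AUG at 23, stop UGA at 35 → 15 nt; AUG at 44, stop UAA at 56 → 15 nt.
Frame 3: GAC AAU UGU AGA UUG ACG UCA UGG CGA UUG AAU GAU GGC GAA UGU UGU GGC CGU AAU GGA — no AUG→stop ORF.
No ORF reaches 7 codons. Count = 0.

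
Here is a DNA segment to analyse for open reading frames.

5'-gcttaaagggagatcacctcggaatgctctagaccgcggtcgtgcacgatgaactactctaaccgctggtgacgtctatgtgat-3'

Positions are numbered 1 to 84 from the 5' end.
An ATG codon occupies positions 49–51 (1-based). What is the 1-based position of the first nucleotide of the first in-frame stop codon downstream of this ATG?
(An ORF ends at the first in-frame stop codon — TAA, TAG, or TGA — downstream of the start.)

Codons from position 49: ATG (49–51), AAC (52–54), TAC (55–57), TCT (58–60), AAC (61–63), CGC (64–66), TGG (67–69), TGA (70–72).
TGA is a stop codon; it begins at position 70.

70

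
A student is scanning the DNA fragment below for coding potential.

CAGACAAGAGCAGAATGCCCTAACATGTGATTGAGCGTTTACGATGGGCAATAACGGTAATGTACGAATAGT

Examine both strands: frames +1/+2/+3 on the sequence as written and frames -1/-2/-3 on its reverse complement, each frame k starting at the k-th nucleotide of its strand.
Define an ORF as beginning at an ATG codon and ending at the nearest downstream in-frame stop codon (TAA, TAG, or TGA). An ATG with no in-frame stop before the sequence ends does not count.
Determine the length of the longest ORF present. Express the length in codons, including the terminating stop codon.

Reverse complement (5'→3'): ACTATTCGTACATTACCGTTATTGCCCATCGTAAACGCTCAATCACATGTTAGGGCATTCTGCTCTTGTCTG
Frame +1: CAG ACA AGA GCA GAA TGC CCT AAC ATG TGA TTG AGC GTT TAC GAT GGG CAA TAA CGG TAA TGT ACG AAT AGT — ATG at 25, stop TGA at 28 → 6 nt.
Frame +2: AGA CAA GAG CAG AAT GCC CTA ACA TGT GAT TGA GCG TTT ACG ATG GGC AAT AAC GGT AAT GTA CGA ATA — no ATG→stop ORF.
Frame +3: GAC AAG AGC AGA ATG CCC TAA CAT GTG ATT GAG CGT TTA CGA TGG GCA ATA ACG GTA ATG TAC GAA TAG — ATG at 15, stop TAA at 21 → 9 nt; ATG at 60, stop TAG at 69 → 12 nt.
Frame -1: ACT ATT CGT ACA TTA CCG TTA TTG CCC ATC GTA AAC GCT CAA TCA CAT GTT AGG GCA TTC TGC TCT TGT CTG — no ATG→stop ORF.
Frame -2: CTA TTC GTA CAT TAC CGT TAT TGC CCA TCG TAA ACG CTC AAT CAC ATG TTA GGG CAT TCT GCT CTT GTC — no ATG→stop ORF.
Frame -3: TAT TCG TAC ATT ACC GTT ATT GCC CAT CGT AAA CGC TCA ATC ACA TGT TAG GGC ATT CTG CTC TTG TCT — no ATG→stop ORF.
Longest: frame +3, positions 60–71, 12 nt = 4 codons = 3 aa. → 4 codons.

4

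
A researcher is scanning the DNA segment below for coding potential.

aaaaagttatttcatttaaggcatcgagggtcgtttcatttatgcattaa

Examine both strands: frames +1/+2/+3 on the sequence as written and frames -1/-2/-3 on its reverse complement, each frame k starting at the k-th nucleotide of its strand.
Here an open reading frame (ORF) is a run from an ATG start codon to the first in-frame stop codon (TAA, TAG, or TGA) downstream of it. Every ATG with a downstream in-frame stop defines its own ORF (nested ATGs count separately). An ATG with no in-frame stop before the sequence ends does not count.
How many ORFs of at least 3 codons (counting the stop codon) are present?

5

Reverse complement (5'→3'): TTAATGCATAAATGAAACGACCCTCGATGCCTTAAATGAAATAACTTTTT
Frame +1: AAA AAG TTA TTT CAT TTA AGG CAT CGA GGG TCG TTT CAT TTA TGC ATT — no ATG→stop ORF.
Frame +2: AAA AGT TAT TTC ATT TAA GGC ATC GAG GGT CGT TTC ATT TAT GCA TTA — no ATG→stop ORF.
Frame +3: AAA GTT ATT TCA TTT AAG GCA TCG AGG GTC GTT TCA TTT ATG CAT TAA — ATG at 42, stop TAA at 48 → 9 nt.
Frame -1: TTA ATG CAT AAA TGA AAC GAC CCT CGA TGC CTT AAA TGA AAT AAC TTT — ATG at 4, stop TGA at 13 → 12 nt.
Frame -2: TAA TGC ATA AAT GAA ACG ACC CTC GAT GCC TTA AAT GAA ATA ACT TTT — no ATG→stop ORF.
Frame -3: AAT GCA TAA ATG AAA CGA CCC TCG ATG CCT TAA ATG AAA TAA CTT TTT — ATG at 12, stop TAA at 33 → 24 nt; ATG at 27, stop TAA at 33 → 9 nt; ATG at 36, stop TAA at 42 → 9 nt.
ORFs ≥ 3 codons: frame +3 42–50 (3 codons), frame -1 4–15 (4 codons), frame -3 12–35 (8 codons), frame -3 27–35 (3 codons), frame -3 36–44 (3 codons). Count = 5.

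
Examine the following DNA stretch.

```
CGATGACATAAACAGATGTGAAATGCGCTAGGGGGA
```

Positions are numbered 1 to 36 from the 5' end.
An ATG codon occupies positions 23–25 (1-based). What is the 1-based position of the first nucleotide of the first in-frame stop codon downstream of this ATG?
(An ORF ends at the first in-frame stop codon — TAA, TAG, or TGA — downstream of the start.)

29

Codons from position 23: ATG (23–25), CGC (26–28), TAG (29–31).
TAG is a stop codon; it begins at position 29.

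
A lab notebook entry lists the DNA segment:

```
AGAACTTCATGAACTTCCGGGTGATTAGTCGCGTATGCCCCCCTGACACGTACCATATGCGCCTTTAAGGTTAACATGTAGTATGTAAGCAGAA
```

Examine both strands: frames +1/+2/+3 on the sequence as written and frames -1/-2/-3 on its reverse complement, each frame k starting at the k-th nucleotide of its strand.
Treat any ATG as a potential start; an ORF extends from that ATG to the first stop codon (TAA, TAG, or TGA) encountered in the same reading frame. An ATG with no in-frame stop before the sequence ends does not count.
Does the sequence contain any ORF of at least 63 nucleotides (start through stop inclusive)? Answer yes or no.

Reverse complement (5'→3'): TTCTGCTTACATACTACATGTTAACCTTAAAGGCGCATATGGTACGTGTCAGGGGGGCATACGCGACTAATCACCCGGAAGTTCATGAAGTTCT
Frame +1: AGA ACT TCA TGA ACT TCC GGG TGA TTA GTC GCG TAT GCC CCC CTG ACA CGT ACC ATA TGC GCC TTT AAG GTT AAC ATG TAG TAT GTA AGC AGA — ATG at 76, stop TAG at 79 → 6 nt.
Frame +2: GAA CTT CAT GAA CTT CCG GGT GAT TAG TCG CGT ATG CCC CCC TGA CAC GTA CCA TAT GCG CCT TTA AGG TTA ACA TGT AGT ATG TAA GCA GAA — ATG at 35, stop TGA at 44 → 12 nt; ATG at 83, stop TAA at 86 → 6 nt.
Frame +3: AAC TTC ATG AAC TTC CGG GTG ATT AGT CGC GTA TGC CCC CCT GAC ACG TAC CAT ATG CGC CTT TAA GGT TAA CAT GTA GTA TGT AAG CAG — ATG at 9, stop TAA at 66 → 60 nt; ATG at 57, stop TAA at 66 → 12 nt.
Frame -1: TTC TGC TTA CAT ACT ACA TGT TAA CCT TAA AGG CGC ATA TGG TAC GTG TCA GGG GGG CAT ACG CGA CTA ATC ACC CGG AAG TTC ATG AAG TTC — no ATG→stop ORF.
Frame -2: TCT GCT TAC ATA CTA CAT GTT AAC CTT AAA GGC GCA TAT GGT ACG TGT CAG GGG GGC ATA CGC GAC TAA TCA CCC GGA AGT TCA TGA AGT TCT — no ATG→stop ORF.
Frame -3: CTG CTT ACA TAC TAC ATG TTA ACC TTA AAG GCG CAT ATG GTA CGT GTC AGG GGG GCA TAC GCG ACT AAT CAC CCG GAA GTT CAT GAA GTT — no ATG→stop ORF.
Largest ORF found is 60 nucleotides < 63, so no.

no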